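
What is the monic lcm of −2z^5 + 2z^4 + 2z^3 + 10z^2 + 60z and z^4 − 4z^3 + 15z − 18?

Euclidean algorithm in ℚ[z]:
  −2z^5 + 2z^4 + 2z^3 + 10z^2 + 60z = (−2z − 6)(z^4 − 4z^3 + 15z − 18) + (−22z^3 + 40z^2 + 114z − 108)
  z^4 − 4z^3 + 15z − 18 = (−(1/22)z + 12/121)(−22z^3 + 40z^2 + 114z − 108) + ((147/121)z^2 − (147/121)z − 882/121)
  −22z^3 + 40z^2 + 114z − 108 = (−(2662/147)z + 726/49)((147/121)z^2 − (147/121)z − 882/121) + (0)
Last nonzero remainder: (147/121)z^2 − (147/121)z − 882/121. Dividing through by 147/121 gives the monic gcd z^2 − z − 6.
Then lcm(f, g) = f·g / gcd(f, g); expanding and making the result monic gives the answer.

z^7 − 4z^6 + 5z^5 − 5z^4 − 18z^3 + 75z^2 − 90z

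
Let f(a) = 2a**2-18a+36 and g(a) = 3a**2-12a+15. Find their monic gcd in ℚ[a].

1

Apply the Euclidean algorithm:
  2a**2-18a+36 = (2/3)(3a**2-12a+15) + (-10a+26)
  3a**2-12a+15 = (-(3/10)a+21/50)(-10a+26) + (102/25)
  -10a+26 = (-(125/51)a+325/51)(102/25) + (0)
The last nonzero remainder is the constant 102/25, so the polynomials are coprime and gcd = 1.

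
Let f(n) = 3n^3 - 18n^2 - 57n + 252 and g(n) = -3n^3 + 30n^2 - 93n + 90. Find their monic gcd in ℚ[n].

n - 3

By polynomial division,
  3n^3 - 18n^2 - 57n + 252 = (-1)(-3n^3 + 30n^2 - 93n + 90) + (12n^2 - 150n + 342)
  -3n^3 + 30n^2 - 93n + 90 = (-(1/4)n - 5/8)(12n^2 - 150n + 342) + (-(405/4)n + 1215/4)
  12n^2 - 150n + 342 = (-(16/135)n + 152/135)(-(405/4)n + 1215/4) + (0)
Last nonzero remainder: -(405/4)n + 1215/4. Dividing through by -405/4 gives the monic gcd n - 3.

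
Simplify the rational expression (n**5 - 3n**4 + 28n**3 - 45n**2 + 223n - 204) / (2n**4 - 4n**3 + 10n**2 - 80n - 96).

Euclidean algorithm in ℚ[n]:
  n**5 - 3n**4 + 28n**3 - 45n**2 + 223n - 204 = ((1/2)n - 1/2)(2n**4 - 4n**3 + 10n**2 - 80n - 96) + (21n**3 + 231n - 252)
  2n**4 - 4n**3 + 10n**2 - 80n - 96 = ((2/21)n - 4/21)(21n**3 + 231n - 252) + (-12n**2 - 12n - 144)
  21n**3 + 231n - 252 = (-(7/4)n + 7/4)(-12n**2 - 12n - 144) + (0)
Last nonzero remainder: -12n**2 - 12n - 144. Dividing through by -12 gives the monic gcd n**2 + n + 12.
Cancel n**2 + n + 12 from numerator and denominator to get the reduced form.

(n**3 - 4n**2 + 20n - 17)/(2n**2 - 6n - 8)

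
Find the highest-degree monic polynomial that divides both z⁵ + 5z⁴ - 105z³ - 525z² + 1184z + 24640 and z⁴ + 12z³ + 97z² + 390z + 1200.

By polynomial division,
  z⁵ + 5z⁴ - 105z³ - 525z² + 1184z + 24640 = (z - 7)(z⁴ + 12z³ + 97z² + 390z + 1200) + (-118z³ - 236z² + 2714z + 33040)
  z⁴ + 12z³ + 97z² + 390z + 1200 = (-(1/118)z - 5/59)(-118z³ - 236z² + 2714z + 33040) + (100z² + 900z + 4000)
  -118z³ - 236z² + 2714z + 33040 = (-(59/50)z + 413/50)(100z² + 900z + 4000) + (0)
Last nonzero remainder: 100z² + 900z + 4000. Dividing through by 100 gives the monic gcd z² + 9z + 40.

z² + 9z + 40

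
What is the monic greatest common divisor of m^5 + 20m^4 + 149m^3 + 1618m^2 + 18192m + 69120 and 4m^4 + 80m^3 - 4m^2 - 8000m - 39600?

m^2 + 19m + 90

Apply the Euclidean algorithm:
  m^5 + 20m^4 + 149m^3 + 1618m^2 + 18192m + 69120 = ((1/4)m)(4m^4 + 80m^3 - 4m^2 - 8000m - 39600) + (150m^3 + 3618m^2 + 28092m + 69120)
  4m^4 + 80m^3 - 4m^2 - 8000m - 39600 = ((2/75)m - 206/1875)(150m^3 + 3618m^2 + 28092m + 69120) + (-(222264/625)m^2 - (4223016/625)m - 4000752/125)
  150m^3 + 3618m^2 + 28092m + 69120 = (-(15625/37044)m - 20000/9261)(-(222264/625)m^2 - (4223016/625)m - 4000752/125) + (0)
Last nonzero remainder: -(222264/625)m^2 - (4223016/625)m - 4000752/125. Dividing through by -222264/625 gives the monic gcd m^2 + 19m + 90.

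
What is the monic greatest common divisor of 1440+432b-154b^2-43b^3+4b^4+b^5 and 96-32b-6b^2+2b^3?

Euclidean algorithm in ℚ[b]:
  b^5+4b^4-43b^3-154b^2+432b+1440 = ((1/2)b^2+(7/2)b-3)(2b^3-6b^2-32b+96) + (-108b^2+1728)
  2b^3-6b^2-32b+96 = (-(1/54)b+1/18)(-108b^2+1728) + (0)
Last nonzero remainder: -108b^2+1728. Dividing through by -108 gives the monic gcd b^2-16.

-16+b^2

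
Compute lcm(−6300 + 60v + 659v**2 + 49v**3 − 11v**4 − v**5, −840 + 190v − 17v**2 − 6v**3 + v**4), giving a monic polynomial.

126000 − 32700v − 6580v**2 + 2255v**3 − 194v**4 − 84v**5 + 6v**6 + v**7

By polynomial division,
  −v**5 − 11v**4 + 49v**3 + 659v**2 + 60v − 6300 = (−v − 17)(v**4 − 6v**3 − 17v**2 + 190v − 840) + (−70v**3 + 560v**2 + 2450v − 20580)
  v**4 − 6v**3 − 17v**2 + 190v − 840 = (−(1/70)v − 1/35)(−70v**3 + 560v**2 + 2450v − 20580) + (34v**2 − 34v − 1428)
  −70v**3 + 560v**2 + 2450v − 20580 = (−(35/17)v + 245/17)(34v**2 − 34v − 1428) + (0)
Last nonzero remainder: 34v**2 − 34v − 1428. Dividing through by 34 gives the monic gcd v**2 − v − 42.
Then lcm(f, g) = f·g / gcd(f, g); expanding and making the result monic gives the answer.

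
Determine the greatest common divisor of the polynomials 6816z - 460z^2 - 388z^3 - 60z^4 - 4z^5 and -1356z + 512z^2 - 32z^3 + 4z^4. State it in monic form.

-3z + z^2

Repeated division with remainder:
  -4z^5 - 60z^4 - 388z^3 - 460z^2 + 6816z = (-z - 23)(4z^4 - 32z^3 + 512z^2 - 1356z) + (-612z^3 + 9960z^2 - 24372z)
  4z^4 - 32z^3 + 512z^2 - 1356z = (-(1/153)z - 422/7803)(-612z^3 + 9960z^2 - 24372z) + ((2318428/2601)z^2 - (2318428/867)z)
  -612z^3 + 9960z^2 - 24372z = (-(397953/579607)z + 5282631/579607)((2318428/2601)z^2 - (2318428/867)z) + (0)
Last nonzero remainder: (2318428/2601)z^2 - (2318428/867)z. Dividing through by 2318428/2601 gives the monic gcd z^2 - 3z.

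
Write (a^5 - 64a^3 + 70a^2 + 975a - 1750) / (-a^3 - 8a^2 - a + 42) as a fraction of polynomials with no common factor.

(-a^3 + 5a^2 + 25a - 125)/(a + 3)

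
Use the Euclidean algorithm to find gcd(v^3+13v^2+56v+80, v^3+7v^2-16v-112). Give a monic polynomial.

v+4

Apply the Euclidean algorithm:
  v^3+13v^2+56v+80 = (v^3+7v^2-16v-112) + (6v^2+72v+192)
  v^3+7v^2-16v-112 = ((1/6)v-5/6)(6v^2+72v+192) + (12v+48)
  6v^2+72v+192 = ((1/2)v+4)(12v+48) + (0)
Last nonzero remainder: 12v+48. Dividing through by 12 gives the monic gcd v+4.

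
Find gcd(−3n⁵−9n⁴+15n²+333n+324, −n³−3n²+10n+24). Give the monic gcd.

Apply the Euclidean algorithm:
  −3n⁵−9n⁴+15n²+333n+324 = (3n²+30)(−n³−3n²+10n+24) + (33n²+33n−396)
  −n³−3n²+10n+24 = (−(1/33)n−2/33)(33n²+33n−396) + (0)
Last nonzero remainder: 33n²+33n−396. Dividing through by 33 gives the monic gcd n²+n−12.

n²+n−12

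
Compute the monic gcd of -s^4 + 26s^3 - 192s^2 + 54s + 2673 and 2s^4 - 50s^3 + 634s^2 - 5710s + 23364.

s^2 - 20s + 99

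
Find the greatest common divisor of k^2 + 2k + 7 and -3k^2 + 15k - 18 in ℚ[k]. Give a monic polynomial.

1

Euclidean algorithm in ℚ[k]:
  k^2 + 2k + 7 = (-1/3)(-3k^2 + 15k - 18) + (7k + 1)
  -3k^2 + 15k - 18 = (-(3/7)k + 108/49)(7k + 1) + (-990/49)
  7k + 1 = (-(343/990)k - 49/990)(-990/49) + (0)
The last nonzero remainder is the constant -990/49, so the polynomials are coprime and gcd = 1.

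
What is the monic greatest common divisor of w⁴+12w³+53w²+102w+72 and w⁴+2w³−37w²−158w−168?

w³+9w²+26w+24

Euclidean algorithm in ℚ[w]:
  w⁴+12w³+53w²+102w+72 = (w⁴+2w³−37w²−158w−168) + (10w³+90w²+260w+240)
  w⁴+2w³−37w²−158w−168 = ((1/10)w−7/10)(10w³+90w²+260w+240) + (0)
Last nonzero remainder: 10w³+90w²+260w+240. Dividing through by 10 gives the monic gcd w³+9w²+26w+24.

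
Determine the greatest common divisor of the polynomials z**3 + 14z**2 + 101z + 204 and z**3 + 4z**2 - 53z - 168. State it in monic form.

Apply the Euclidean algorithm:
  z**3 + 14z**2 + 101z + 204 = (z**3 + 4z**2 - 53z - 168) + (10z**2 + 154z + 372)
  z**3 + 4z**2 - 53z - 168 = ((1/10)z - 57/50)(10z**2 + 154z + 372) + ((2134/25)z + 6402/25)
  10z**2 + 154z + 372 = ((125/1067)z + 1550/1067)((2134/25)z + 6402/25) + (0)
Last nonzero remainder: (2134/25)z + 6402/25. Dividing through by 2134/25 gives the monic gcd z + 3.

z + 3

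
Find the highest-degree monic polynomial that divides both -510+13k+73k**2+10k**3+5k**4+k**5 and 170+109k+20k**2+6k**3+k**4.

By polynomial division,
  k**5+5k**4+10k**3+73k**2+13k-510 = (k-1)(k**4+6k**3+20k**2+109k+170) + (-4k**3-16k**2-48k-340)
  k**4+6k**3+20k**2+109k+170 = (-(1/4)k-1/2)(-4k**3-16k**2-48k-340) + (0)
Last nonzero remainder: -4k**3-16k**2-48k-340. Dividing through by -4 gives the monic gcd k**3+4k**2+12k+85.

85+12k+4k**2+k**3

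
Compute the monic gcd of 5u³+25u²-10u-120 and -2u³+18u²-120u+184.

Apply the Euclidean algorithm:
  5u³+25u²-10u-120 = (-5/2)(-2u³+18u²-120u+184) + (70u²-310u+340)
  -2u³+18u²-120u+184 = (-(1/35)u+32/245)(70u²-310u+340) + (-(3420/49)u+6840/49)
  70u²-310u+340 = (-(343/342)u+833/342)(-(3420/49)u+6840/49) + (0)
Last nonzero remainder: -(3420/49)u+6840/49. Dividing through by -3420/49 gives the monic gcd u-2.

u-2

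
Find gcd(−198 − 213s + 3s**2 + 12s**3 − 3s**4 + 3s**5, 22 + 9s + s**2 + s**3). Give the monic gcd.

22 + 9s + s**2 + s**3

Apply the Euclidean algorithm:
  3s**5 − 3s**4 + 12s**3 + 3s**2 − 213s − 198 = (3s**2 − 6s − 9)(s**3 + s**2 + 9s + 22) + (0)
The last nonzero remainder s**3 + s**2 + 9s + 22 is already monic.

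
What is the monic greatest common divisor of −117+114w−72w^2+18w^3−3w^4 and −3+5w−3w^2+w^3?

3−2w+w^2

Apply the Euclidean algorithm:
  −3w^4+18w^3−72w^2+114w−117 = (−3w+9)(w^3−3w^2+5w−3) + (−30w^2+60w−90)
  w^3−3w^2+5w−3 = (−(1/30)w+1/30)(−30w^2+60w−90) + (0)
Last nonzero remainder: −30w^2+60w−90. Dividing through by −30 gives the monic gcd w^2−2w+3.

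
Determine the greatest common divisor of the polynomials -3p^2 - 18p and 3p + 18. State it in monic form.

p + 6

Euclidean algorithm in ℚ[p]:
  -3p^2 - 18p = (-p)(3p + 18) + (0)
Last nonzero remainder: 3p + 18. Dividing through by 3 gives the monic gcd p + 6.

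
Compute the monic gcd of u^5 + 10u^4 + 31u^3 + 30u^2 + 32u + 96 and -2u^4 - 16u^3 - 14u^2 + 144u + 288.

By polynomial division,
  u^5 + 10u^4 + 31u^3 + 30u^2 + 32u + 96 = (-(1/2)u - 1)(-2u^4 - 16u^3 - 14u^2 + 144u + 288) + (8u^3 + 88u^2 + 320u + 384)
  -2u^4 - 16u^3 - 14u^2 + 144u + 288 = (-(1/4)u + 3/4)(8u^3 + 88u^2 + 320u + 384) + (0)
Last nonzero remainder: 8u^3 + 88u^2 + 320u + 384. Dividing through by 8 gives the monic gcd u^3 + 11u^2 + 40u + 48.

u^3 + 11u^2 + 40u + 48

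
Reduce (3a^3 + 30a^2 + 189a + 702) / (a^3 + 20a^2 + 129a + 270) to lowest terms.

(3a^2 + 12a + 117)/(a^2 + 14a + 45)

By polynomial division,
  3a^3 + 30a^2 + 189a + 702 = (3)(a^3 + 20a^2 + 129a + 270) + (−30a^2 − 198a − 108)
  a^3 + 20a^2 + 129a + 270 = (−(1/30)a − 67/150)(−30a^2 − 198a − 108) + ((924/25)a + 5544/25)
  −30a^2 − 198a − 108 = (−(125/154)a − 75/154)((924/25)a + 5544/25) + (0)
Last nonzero remainder: (924/25)a + 5544/25. Dividing through by 924/25 gives the monic gcd a + 6.
Cancel a + 6 from numerator and denominator to get the reduced form.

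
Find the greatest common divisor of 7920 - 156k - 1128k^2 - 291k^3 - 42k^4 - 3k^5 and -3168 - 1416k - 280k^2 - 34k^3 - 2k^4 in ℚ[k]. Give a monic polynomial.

Apply the Euclidean algorithm:
  -3k^5 - 42k^4 - 291k^3 - 1128k^2 - 156k + 7920 = ((3/2)k - 9/2)(-2k^4 - 34k^3 - 280k^2 - 1416k - 3168) + (-24k^3 - 264k^2 - 1776k - 6336)
  -2k^4 - 34k^3 - 280k^2 - 1416k - 3168 = ((1/12)k + 1/2)(-24k^3 - 264k^2 - 1776k - 6336) + (0)
Last nonzero remainder: -24k^3 - 264k^2 - 1776k - 6336. Dividing through by -24 gives the monic gcd k^3 + 11k^2 + 74k + 264.

264 + 74k + 11k^2 + k^3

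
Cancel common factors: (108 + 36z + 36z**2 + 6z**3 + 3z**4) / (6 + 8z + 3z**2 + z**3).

By polynomial division,
  3z**4 + 6z**3 + 36z**2 + 36z + 108 = (3z - 3)(z**3 + 3z**2 + 8z + 6) + (21z**2 + 42z + 126)
  z**3 + 3z**2 + 8z + 6 = ((1/21)z + 1/21)(21z**2 + 42z + 126) + (0)
Last nonzero remainder: 21z**2 + 42z + 126. Dividing through by 21 gives the monic gcd z**2 + 2z + 6.
Cancel z**2 + 2z + 6 from numerator and denominator to get the reduced form.

(18 + 3z**2)/(1 + z)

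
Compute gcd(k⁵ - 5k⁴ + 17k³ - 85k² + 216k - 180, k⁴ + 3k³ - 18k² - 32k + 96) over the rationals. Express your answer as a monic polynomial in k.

By polynomial division,
  k⁵ - 5k⁴ + 17k³ - 85k² + 216k - 180 = (k - 8)(k⁴ + 3k³ - 18k² - 32k + 96) + (59k³ - 197k² - 136k + 588)
  k⁴ + 3k³ - 18k² - 32k + 96 = ((1/59)k + 374/3481)(59k³ - 197k² - 136k + 588) + ((19044/3481)k² - (95220/3481)k + 114264/3481)
  59k³ - 197k² - 136k + 588 = ((205379/19044)k + 170569/9522)((19044/3481)k² - (95220/3481)k + 114264/3481) + (0)
Last nonzero remainder: (19044/3481)k² - (95220/3481)k + 114264/3481. Dividing through by 19044/3481 gives the monic gcd k² - 5k + 6.

k² - 5k + 6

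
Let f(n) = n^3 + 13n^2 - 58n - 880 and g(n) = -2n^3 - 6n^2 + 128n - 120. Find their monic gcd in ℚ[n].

n + 10

Euclidean algorithm in ℚ[n]:
  n^3 + 13n^2 - 58n - 880 = (-1/2)(-2n^3 - 6n^2 + 128n - 120) + (10n^2 + 6n - 940)
  -2n^3 - 6n^2 + 128n - 120 = (-(1/5)n - 12/25)(10n^2 + 6n - 940) + (-(1428/25)n - 2856/5)
  10n^2 + 6n - 940 = (-(125/714)n + 1175/714)(-(1428/25)n - 2856/5) + (0)
Last nonzero remainder: -(1428/25)n - 2856/5. Dividing through by -1428/25 gives the monic gcd n + 10.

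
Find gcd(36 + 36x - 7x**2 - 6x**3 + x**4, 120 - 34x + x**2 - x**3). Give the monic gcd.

-3 + x

Euclidean algorithm in ℚ[x]:
  x**4 - 6x**3 - 7x**2 + 36x + 36 = (-x + 5)(-x**3 + x**2 - 34x + 120) + (-46x**2 + 326x - 564)
  -x**3 + x**2 - 34x + 120 = ((1/46)x + 70/529)(-46x**2 + 326x - 564) + (-(34320/529)x + 102960/529)
  -46x**2 + 326x - 564 = ((12167/17160)x - 24863/8580)(-(34320/529)x + 102960/529) + (0)
Last nonzero remainder: -(34320/529)x + 102960/529. Dividing through by -34320/529 gives the monic gcd x - 3.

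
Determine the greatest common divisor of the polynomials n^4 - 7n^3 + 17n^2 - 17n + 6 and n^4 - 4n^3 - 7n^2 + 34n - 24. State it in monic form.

Repeated division with remainder:
  n^4 - 7n^3 + 17n^2 - 17n + 6 = (n^4 - 4n^3 - 7n^2 + 34n - 24) + (-3n^3 + 24n^2 - 51n + 30)
  n^4 - 4n^3 - 7n^2 + 34n - 24 = (-(1/3)n - 4/3)(-3n^3 + 24n^2 - 51n + 30) + (8n^2 - 24n + 16)
  -3n^3 + 24n^2 - 51n + 30 = (-(3/8)n + 15/8)(8n^2 - 24n + 16) + (0)
Last nonzero remainder: 8n^2 - 24n + 16. Dividing through by 8 gives the monic gcd n^2 - 3n + 2.

n^2 - 3n + 2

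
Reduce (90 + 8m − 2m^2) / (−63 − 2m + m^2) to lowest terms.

Repeated division with remainder:
  −2m^2 + 8m + 90 = (−2)(m^2 − 2m − 63) + (4m − 36)
  m^2 − 2m − 63 = ((1/4)m + 7/4)(4m − 36) + (0)
Last nonzero remainder: 4m − 36. Dividing through by 4 gives the monic gcd m − 9.
Cancel m − 9 from numerator and denominator to get the reduced form.

(−10 − 2m)/(7 + m)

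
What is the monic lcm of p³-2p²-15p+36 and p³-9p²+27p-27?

p⁴-5p³-9p²+81p-108

Apply the Euclidean algorithm:
  p³-2p²-15p+36 = (p³-9p²+27p-27) + (7p²-42p+63)
  p³-9p²+27p-27 = ((1/7)p-3/7)(7p²-42p+63) + (0)
Last nonzero remainder: 7p²-42p+63. Dividing through by 7 gives the monic gcd p²-6p+9.
Then lcm(f, g) = f·g / gcd(f, g); expanding and making the result monic gives the answer.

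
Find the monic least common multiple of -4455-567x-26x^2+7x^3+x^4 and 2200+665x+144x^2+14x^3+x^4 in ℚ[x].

-178200-53865x-9464x^2-469x^3+63x^4+14x^5+x^6

Repeated division with remainder:
  x^4+7x^3-26x^2-567x-4455 = (x^4+14x^3+144x^2+665x+2200) + (-7x^3-170x^2-1232x-6655)
  x^4+14x^3+144x^2+665x+2200 = (-(1/7)x+72/49)(-7x^3-170x^2-1232x-6655) + ((10672/49)x^2+(10672/7)x+586960/49)
  -7x^3-170x^2-1232x-6655 = (-(343/10672)x-5929/10672)((10672/49)x^2+(10672/7)x+586960/49) + (0)
Last nonzero remainder: (10672/49)x^2+(10672/7)x+586960/49. Dividing through by 10672/49 gives the monic gcd x^2+7x+55.
Then lcm(f, g) = f·g / gcd(f, g); expanding and making the result monic gives the answer.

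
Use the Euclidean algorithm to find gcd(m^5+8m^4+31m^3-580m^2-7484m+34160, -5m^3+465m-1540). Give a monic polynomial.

Repeated division with remainder:
  m^5+8m^4+31m^3-580m^2-7484m+34160 = (-(1/5)m^2-(8/5)m-124/5)(-5m^3+465m-1540) + (-144m^2+1584m-4032)
  -5m^3+465m-1540 = ((5/144)m+55/144)(-144m^2+1584m-4032) + (0)
Last nonzero remainder: -144m^2+1584m-4032. Dividing through by -144 gives the monic gcd m^2-11m+28.

m^2-11m+28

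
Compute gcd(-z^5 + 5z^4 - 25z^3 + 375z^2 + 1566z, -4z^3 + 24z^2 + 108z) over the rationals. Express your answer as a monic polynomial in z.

Euclidean algorithm in ℚ[z]:
  -z^5 + 5z^4 - 25z^3 + 375z^2 + 1566z = ((1/4)z^2 + (1/4)z + 29/2)(-4z^3 + 24z^2 + 108z) + (0)
Last nonzero remainder: -4z^3 + 24z^2 + 108z. Dividing through by -4 gives the monic gcd z^3 - 6z^2 - 27z.

z^3 - 6z^2 - 27z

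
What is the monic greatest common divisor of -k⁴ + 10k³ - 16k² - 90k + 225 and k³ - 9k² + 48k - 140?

k - 5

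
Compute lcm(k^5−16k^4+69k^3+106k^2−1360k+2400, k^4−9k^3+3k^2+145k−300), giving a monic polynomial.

k^6−19k^5+117k^4−101k^3−1678k^2+6480k−7200

By polynomial division,
  k^5−16k^4+69k^3+106k^2−1360k+2400 = (k−7)(k^4−9k^3+3k^2+145k−300) + (3k^3−18k^2−45k+300)
  k^4−9k^3+3k^2+145k−300 = ((1/3)k−1)(3k^3−18k^2−45k+300) + (0)
Last nonzero remainder: 3k^3−18k^2−45k+300. Dividing through by 3 gives the monic gcd k^3−6k^2−15k+100.
Then lcm(f, g) = f·g / gcd(f, g); expanding and making the result monic gives the answer.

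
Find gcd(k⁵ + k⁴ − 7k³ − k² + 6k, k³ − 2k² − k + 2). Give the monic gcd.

By polynomial division,
  k⁵ + k⁴ − 7k³ − k² + 6k = (k² + 3k)(k³ − 2k² − k + 2) + (0)
The last nonzero remainder k³ − 2k² − k + 2 is already monic.

k³ − 2k² − k + 2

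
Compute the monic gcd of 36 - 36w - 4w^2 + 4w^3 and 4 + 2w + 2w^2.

1

Repeated division with remainder:
  4w^3 - 4w^2 - 36w + 36 = (2w - 4)(2w^2 + 2w + 4) + (-36w + 52)
  2w^2 + 2w + 4 = (-(1/18)w - 11/81)(-36w + 52) + (896/81)
  -36w + 52 = (-(729/224)w + 1053/224)(896/81) + (0)
The last nonzero remainder is the constant 896/81, so the polynomials are coprime and gcd = 1.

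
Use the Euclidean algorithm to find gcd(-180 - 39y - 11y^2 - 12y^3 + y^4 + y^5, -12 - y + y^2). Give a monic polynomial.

-12 - y + y^2

Apply the Euclidean algorithm:
  y^5 + y^4 - 12y^3 - 11y^2 - 39y - 180 = (y^3 + 2y^2 + 2y + 15)(y^2 - y - 12) + (0)
The last nonzero remainder y^2 - y - 12 is already monic.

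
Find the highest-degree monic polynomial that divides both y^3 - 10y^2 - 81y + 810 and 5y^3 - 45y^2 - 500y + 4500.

y^2 - 19y + 90

Apply the Euclidean algorithm:
  y^3 - 10y^2 - 81y + 810 = (1/5)(5y^3 - 45y^2 - 500y + 4500) + (-y^2 + 19y - 90)
  5y^3 - 45y^2 - 500y + 4500 = (-5y - 50)(-y^2 + 19y - 90) + (0)
Last nonzero remainder: -y^2 + 19y - 90. Dividing through by -1 gives the monic gcd y^2 - 19y + 90.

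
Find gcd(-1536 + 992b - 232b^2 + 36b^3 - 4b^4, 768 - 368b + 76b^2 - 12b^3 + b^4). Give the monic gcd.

Apply the Euclidean algorithm:
  -4b^4 + 36b^3 - 232b^2 + 992b - 1536 = (-4)(b^4 - 12b^3 + 76b^2 - 368b + 768) + (-12b^3 + 72b^2 - 480b + 1536)
  b^4 - 12b^3 + 76b^2 - 368b + 768 = (-(1/12)b + 1/2)(-12b^3 + 72b^2 - 480b + 1536) + (0)
Last nonzero remainder: -12b^3 + 72b^2 - 480b + 1536. Dividing through by -12 gives the monic gcd b^3 - 6b^2 + 40b - 128.

-128 + 40b - 6b^2 + b^3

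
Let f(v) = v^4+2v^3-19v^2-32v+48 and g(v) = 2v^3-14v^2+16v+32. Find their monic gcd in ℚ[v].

Apply the Euclidean algorithm:
  v^4+2v^3-19v^2-32v+48 = ((1/2)v+9/2)(2v^3-14v^2+16v+32) + (36v^2-120v-96)
  2v^3-14v^2+16v+32 = ((1/18)v-11/54)(36v^2-120v-96) + (-(28/9)v+112/9)
  36v^2-120v-96 = (-(81/7)v-54/7)(-(28/9)v+112/9) + (0)
Last nonzero remainder: -(28/9)v+112/9. Dividing through by -28/9 gives the monic gcd v-4.

v-4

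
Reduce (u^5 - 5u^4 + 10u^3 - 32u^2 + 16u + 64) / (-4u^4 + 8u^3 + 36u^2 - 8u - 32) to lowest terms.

(-u^3 + 2u^2 - 8u + 16)/(4u^2 + 4u - 8)

Euclidean algorithm in ℚ[u]:
  u^5 - 5u^4 + 10u^3 - 32u^2 + 16u + 64 = (-(1/4)u + 3/4)(-4u^4 + 8u^3 + 36u^2 - 8u - 32) + (13u^3 - 61u^2 + 14u + 88)
  -4u^4 + 8u^3 + 36u^2 - 8u - 32 = (-(4/13)u - 140/169)(13u^3 - 61u^2 + 14u + 88) + (-(1728/169)u^2 + (5184/169)u + 6912/169)
  13u^3 - 61u^2 + 14u + 88 = (-(2197/1728)u + 1859/864)(-(1728/169)u^2 + (5184/169)u + 6912/169) + (0)
Last nonzero remainder: -(1728/169)u^2 + (5184/169)u + 6912/169. Dividing through by -1728/169 gives the monic gcd u^2 - 3u - 4.
Cancel u^2 - 3u - 4 from numerator and denominator to get the reduced form.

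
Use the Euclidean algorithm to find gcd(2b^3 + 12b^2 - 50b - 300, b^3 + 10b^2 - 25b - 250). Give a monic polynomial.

b^2 - 25

Repeated division with remainder:
  2b^3 + 12b^2 - 50b - 300 = (2)(b^3 + 10b^2 - 25b - 250) + (-8b^2 + 200)
  b^3 + 10b^2 - 25b - 250 = (-(1/8)b - 5/4)(-8b^2 + 200) + (0)
Last nonzero remainder: -8b^2 + 200. Dividing through by -8 gives the monic gcd b^2 - 25.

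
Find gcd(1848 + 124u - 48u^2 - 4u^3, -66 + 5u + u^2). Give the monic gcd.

Repeated division with remainder:
  -4u^3 - 48u^2 + 124u + 1848 = (-4u - 28)(u^2 + 5u - 66) + (0)
The last nonzero remainder u^2 + 5u - 66 is already monic.

-66 + 5u + u^2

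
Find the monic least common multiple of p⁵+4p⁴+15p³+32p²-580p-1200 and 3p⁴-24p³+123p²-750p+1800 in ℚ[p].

p⁶-p⁵-5p⁴-43p³-740p²+1700p+6000

Apply the Euclidean algorithm:
  p⁵+4p⁴+15p³+32p²-580p-1200 = ((1/3)p+4)(3p⁴-24p³+123p²-750p+1800) + (70p³-210p²+1820p-8400)
  3p⁴-24p³+123p²-750p+1800 = ((3/70)p-3/14)(70p³-210p²+1820p-8400) + (0)
Last nonzero remainder: 70p³-210p²+1820p-8400. Dividing through by 70 gives the monic gcd p³-3p²+26p-120.
Then lcm(f, g) = f·g / gcd(f, g); expanding and making the result monic gives the answer.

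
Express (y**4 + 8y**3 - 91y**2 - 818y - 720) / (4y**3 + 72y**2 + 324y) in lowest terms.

(y**3 - y**2 - 82y - 80)/(4y**2 + 36y)

By polynomial division,
  y**4 + 8y**3 - 91y**2 - 818y - 720 = ((1/4)y - 5/2)(4y**3 + 72y**2 + 324y) + (8y**2 - 8y - 720)
  4y**3 + 72y**2 + 324y = ((1/2)y + 19/2)(8y**2 - 8y - 720) + (760y + 6840)
  8y**2 - 8y - 720 = ((1/95)y - 2/19)(760y + 6840) + (0)
Last nonzero remainder: 760y + 6840. Dividing through by 760 gives the monic gcd y + 9.
Cancel y + 9 from numerator and denominator to get the reduced form.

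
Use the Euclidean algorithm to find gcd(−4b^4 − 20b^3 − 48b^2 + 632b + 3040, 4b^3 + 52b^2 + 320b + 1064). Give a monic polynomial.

b^2 + 6b + 38

Repeated division with remainder:
  −4b^4 − 20b^3 − 48b^2 + 632b + 3040 = (−b + 8)(4b^3 + 52b^2 + 320b + 1064) + (−144b^2 − 864b − 5472)
  4b^3 + 52b^2 + 320b + 1064 = (−(1/36)b − 7/36)(−144b^2 − 864b − 5472) + (0)
Last nonzero remainder: −144b^2 − 864b − 5472. Dividing through by −144 gives the monic gcd b^2 + 6b + 38.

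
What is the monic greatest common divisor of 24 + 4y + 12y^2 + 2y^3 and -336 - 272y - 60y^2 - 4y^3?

By polynomial division,
  2y^3 + 12y^2 + 4y + 24 = (-1/2)(-4y^3 - 60y^2 - 272y - 336) + (-18y^2 - 132y - 144)
  -4y^3 - 60y^2 - 272y - 336 = ((2/9)y + 46/27)(-18y^2 - 132y - 144) + (-(136/9)y - 272/3)
  -18y^2 - 132y - 144 = ((81/68)y + 27/17)(-(136/9)y - 272/3) + (0)
Last nonzero remainder: -(136/9)y - 272/3. Dividing through by -136/9 gives the monic gcd y + 6.

6 + y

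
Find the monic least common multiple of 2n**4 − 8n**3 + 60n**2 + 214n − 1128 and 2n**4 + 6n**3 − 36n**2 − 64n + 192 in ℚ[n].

Euclidean algorithm in ℚ[n]:
  2n**4 − 8n**3 + 60n**2 + 214n − 1128 = (2n**4 + 6n**3 − 36n**2 − 64n + 192) + (−14n**3 + 96n**2 + 278n − 1320)
  2n**4 + 6n**3 − 36n**2 − 64n + 192 = (−(1/7)n − 69/49)(−14n**3 + 96n**2 + 278n − 1320) + ((6806/49)n**2 + (6806/49)n − 81672/49)
  −14n**3 + 96n**2 + 278n − 1320 = (−(343/3403)n + 2695/3403)((6806/49)n**2 + (6806/49)n − 81672/49) + (0)
Last nonzero remainder: (6806/49)n**2 + (6806/49)n − 81672/49. Dividing through by 6806/49 gives the monic gcd n**2 + n − 12.
Then lcm(f, g) = f·g / gcd(f, g); expanding and making the result monic gives the answer.

n**6 − 2n**5 + 14n**4 + 199n**3 − 590n**2 − 1984n + 4512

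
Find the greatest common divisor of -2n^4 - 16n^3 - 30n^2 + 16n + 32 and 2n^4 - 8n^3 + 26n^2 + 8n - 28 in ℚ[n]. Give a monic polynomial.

Euclidean algorithm in ℚ[n]:
  -2n^4 - 16n^3 - 30n^2 + 16n + 32 = (-1)(2n^4 - 8n^3 + 26n^2 + 8n - 28) + (-24n^3 - 4n^2 + 24n + 4)
  2n^4 - 8n^3 + 26n^2 + 8n - 28 = (-(1/12)n + 25/72)(-24n^3 - 4n^2 + 24n + 4) + ((529/18)n^2 - 529/18)
  -24n^3 - 4n^2 + 24n + 4 = (-(432/529)n - 72/529)((529/18)n^2 - 529/18) + (0)
Last nonzero remainder: (529/18)n^2 - 529/18. Dividing through by 529/18 gives the monic gcd n^2 - 1.

n^2 - 1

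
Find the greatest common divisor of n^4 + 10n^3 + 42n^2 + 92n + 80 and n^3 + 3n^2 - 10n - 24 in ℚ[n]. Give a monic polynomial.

n^2 + 6n + 8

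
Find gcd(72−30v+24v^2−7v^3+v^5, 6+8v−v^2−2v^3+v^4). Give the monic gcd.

6−4v+v^2

Apply the Euclidean algorithm:
  v^5−7v^3+24v^2−30v+72 = (v+2)(v^4−2v^3−v^2+8v+6) + (−2v^3+18v^2−52v+60)
  v^4−2v^3−v^2+8v+6 = (−(1/2)v−7/2)(−2v^3+18v^2−52v+60) + (36v^2−144v+216)
  −2v^3+18v^2−52v+60 = (−(1/18)v+5/18)(36v^2−144v+216) + (0)
Last nonzero remainder: 36v^2−144v+216. Dividing through by 36 gives the monic gcd v^2−4v+6.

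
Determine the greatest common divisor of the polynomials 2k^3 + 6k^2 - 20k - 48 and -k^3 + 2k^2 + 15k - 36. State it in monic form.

k^2 + k - 12

Euclidean algorithm in ℚ[k]:
  2k^3 + 6k^2 - 20k - 48 = (-2)(-k^3 + 2k^2 + 15k - 36) + (10k^2 + 10k - 120)
  -k^3 + 2k^2 + 15k - 36 = (-(1/10)k + 3/10)(10k^2 + 10k - 120) + (0)
Last nonzero remainder: 10k^2 + 10k - 120. Dividing through by 10 gives the monic gcd k^2 + k - 12.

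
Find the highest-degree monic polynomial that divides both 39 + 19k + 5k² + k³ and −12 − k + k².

3 + k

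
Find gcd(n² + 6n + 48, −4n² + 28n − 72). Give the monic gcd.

By polynomial division,
  n² + 6n + 48 = (−1/4)(−4n² + 28n − 72) + (13n + 30)
  −4n² + 28n − 72 = (−(4/13)n + 484/169)(13n + 30) + (−26688/169)
  13n + 30 = (−(2197/26688)n − 845/4448)(−26688/169) + (0)
The last nonzero remainder is the constant −26688/169, so the polynomials are coprime and gcd = 1.

1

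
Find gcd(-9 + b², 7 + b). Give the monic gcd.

1

Euclidean algorithm in ℚ[b]:
  b² - 9 = (b - 7)(b + 7) + (40)
  b + 7 = ((1/40)b + 7/40)(40) + (0)
The last nonzero remainder is the constant 40, so the polynomials are coprime and gcd = 1.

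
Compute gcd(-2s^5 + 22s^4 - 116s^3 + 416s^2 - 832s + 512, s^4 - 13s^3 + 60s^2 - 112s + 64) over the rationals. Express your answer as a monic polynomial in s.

By polynomial division,
  -2s^5 + 22s^4 - 116s^3 + 416s^2 - 832s + 512 = (-2s - 4)(s^4 - 13s^3 + 60s^2 - 112s + 64) + (-48s^3 + 432s^2 - 1152s + 768)
  s^4 - 13s^3 + 60s^2 - 112s + 64 = (-(1/48)s + 1/12)(-48s^3 + 432s^2 - 1152s + 768) + (0)
Last nonzero remainder: -48s^3 + 432s^2 - 1152s + 768. Dividing through by -48 gives the monic gcd s^3 - 9s^2 + 24s - 16.

s^3 - 9s^2 + 24s - 16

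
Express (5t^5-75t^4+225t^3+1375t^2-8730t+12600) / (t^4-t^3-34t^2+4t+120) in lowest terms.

(5t^3-70t^2+305t-420)/(t^2-4)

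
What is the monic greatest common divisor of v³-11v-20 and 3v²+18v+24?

By polynomial division,
  v³-11v-20 = ((1/3)v-2)(3v²+18v+24) + (17v+28)
  3v²+18v+24 = ((3/17)v+222/289)(17v+28) + (720/289)
  17v+28 = ((4913/720)v+2023/180)(720/289) + (0)
The last nonzero remainder is the constant 720/289, so the polynomials are coprime and gcd = 1.

1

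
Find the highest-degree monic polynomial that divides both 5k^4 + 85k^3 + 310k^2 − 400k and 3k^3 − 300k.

Euclidean algorithm in ℚ[k]:
  5k^4 + 85k^3 + 310k^2 − 400k = ((5/3)k + 85/3)(3k^3 − 300k) + (810k^2 + 8100k)
  3k^3 − 300k = ((1/270)k − 1/27)(810k^2 + 8100k) + (0)
Last nonzero remainder: 810k^2 + 8100k. Dividing through by 810 gives the monic gcd k^2 + 10k.

k^2 + 10k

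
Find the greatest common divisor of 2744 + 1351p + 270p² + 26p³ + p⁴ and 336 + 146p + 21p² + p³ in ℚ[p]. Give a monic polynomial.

56 + 15p + p²

Apply the Euclidean algorithm:
  p⁴ + 26p³ + 270p² + 1351p + 2744 = (p + 5)(p³ + 21p² + 146p + 336) + (19p² + 285p + 1064)
  p³ + 21p² + 146p + 336 = ((1/19)p + 6/19)(19p² + 285p + 1064) + (0)
Last nonzero remainder: 19p² + 285p + 1064. Dividing through by 19 gives the monic gcd p² + 15p + 56.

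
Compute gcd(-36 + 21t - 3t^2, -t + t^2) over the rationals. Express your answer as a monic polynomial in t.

Euclidean algorithm in ℚ[t]:
  -3t^2 + 21t - 36 = (-3)(t^2 - t) + (18t - 36)
  t^2 - t = ((1/18)t + 1/18)(18t - 36) + (2)
  18t - 36 = (9t - 18)(2) + (0)
The last nonzero remainder is the constant 2, so the polynomials are coprime and gcd = 1.

1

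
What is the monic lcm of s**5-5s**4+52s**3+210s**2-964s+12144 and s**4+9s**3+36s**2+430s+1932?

s**6+2s**5+17s**4+574s**3+506s**2+5396s+85008

Repeated division with remainder:
  s**5-5s**4+52s**3+210s**2-964s+12144 = (s-14)(s**4+9s**3+36s**2+430s+1932) + (142s**3+284s**2+3124s+39192)
  s**4+9s**3+36s**2+430s+1932 = ((1/142)s+7/142)(142s**3+284s**2+3124s+39192) + (0)
Last nonzero remainder: 142s**3+284s**2+3124s+39192. Dividing through by 142 gives the monic gcd s**3+2s**2+22s+276.
Then lcm(f, g) = f·g / gcd(f, g); expanding and making the result monic gives the answer.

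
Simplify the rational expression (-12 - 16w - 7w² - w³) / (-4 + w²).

Repeated division with remainder:
  -w³ - 7w² - 16w - 12 = (-w - 7)(w² - 4) + (-20w - 40)
  w² - 4 = (-(1/20)w + 1/10)(-20w - 40) + (0)
Last nonzero remainder: -20w - 40. Dividing through by -20 gives the monic gcd w + 2.
Cancel w + 2 from numerator and denominator to get the reduced form.

(-6 - 5w - w²)/(-2 + w)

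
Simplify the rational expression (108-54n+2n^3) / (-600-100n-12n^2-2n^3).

Apply the Euclidean algorithm:
  2n^3-54n+108 = (-1)(-2n^3-12n^2-100n-600) + (-12n^2-154n-492)
  -2n^3-12n^2-100n-600 = ((1/6)n-41/36)(-12n^2-154n-492) + (-(3481/18)n-3481/3)
  -12n^2-154n-492 = ((216/3481)n+1476/3481)(-(3481/18)n-3481/3) + (0)
Last nonzero remainder: -(3481/18)n-3481/3. Dividing through by -3481/18 gives the monic gcd n+6.
Cancel n+6 from numerator and denominator to get the reduced form.

(-9+6n-n^2)/(50+n^2)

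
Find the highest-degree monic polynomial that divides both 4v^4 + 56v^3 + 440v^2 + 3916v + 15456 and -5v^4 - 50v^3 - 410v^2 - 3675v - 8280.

Euclidean algorithm in ℚ[v]:
  4v^4 + 56v^3 + 440v^2 + 3916v + 15456 = (-4/5)(-5v^4 - 50v^3 - 410v^2 - 3675v - 8280) + (16v^3 + 112v^2 + 976v + 8832)
  -5v^4 - 50v^3 - 410v^2 - 3675v - 8280 = (-(5/16)v - 15/16)(16v^3 + 112v^2 + 976v + 8832) + (0)
Last nonzero remainder: 16v^3 + 112v^2 + 976v + 8832. Dividing through by 16 gives the monic gcd v^3 + 7v^2 + 61v + 552.

v^3 + 7v^2 + 61v + 552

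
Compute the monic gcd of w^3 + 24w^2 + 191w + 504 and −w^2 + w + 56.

w + 7

Apply the Euclidean algorithm:
  w^3 + 24w^2 + 191w + 504 = (−w − 25)(−w^2 + w + 56) + (272w + 1904)
  −w^2 + w + 56 = (−(1/272)w + 1/34)(272w + 1904) + (0)
Last nonzero remainder: 272w + 1904. Dividing through by 272 gives the monic gcd w + 7.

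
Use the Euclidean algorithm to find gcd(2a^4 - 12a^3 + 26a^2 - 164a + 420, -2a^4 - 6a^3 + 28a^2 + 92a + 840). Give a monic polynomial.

a^3 - 3a^2 + 4a - 70

Repeated division with remainder:
  2a^4 - 12a^3 + 26a^2 - 164a + 420 = (-1)(-2a^4 - 6a^3 + 28a^2 + 92a + 840) + (-18a^3 + 54a^2 - 72a + 1260)
  -2a^4 - 6a^3 + 28a^2 + 92a + 840 = ((1/9)a + 2/3)(-18a^3 + 54a^2 - 72a + 1260) + (0)
Last nonzero remainder: -18a^3 + 54a^2 - 72a + 1260. Dividing through by -18 gives the monic gcd a^3 - 3a^2 + 4a - 70.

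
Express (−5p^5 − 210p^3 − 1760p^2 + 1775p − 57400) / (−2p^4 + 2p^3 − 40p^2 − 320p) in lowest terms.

Euclidean algorithm in ℚ[p]:
  −5p^5 − 210p^3 − 1760p^2 + 1775p − 57400 = ((5/2)p + 5/2)(−2p^4 + 2p^3 − 40p^2 − 320p) + (−115p^3 − 860p^2 + 2575p − 57400)
  −2p^4 + 2p^3 − 40p^2 − 320p = ((2/115)p − 78/529)(−115p^3 − 860p^2 + 2575p − 57400) + (−(111930/529)p^2 + (559650/529)p − 4477200/529)
  −115p^3 − 860p^2 + 2575p − 57400 = ((12167/22386)p + 529/78)(−(111930/529)p^2 + (559650/529)p − 4477200/529) + (0)
Last nonzero remainder: −(111930/529)p^2 + (559650/529)p − 4477200/529. Dividing through by −111930/529 gives the monic gcd p^2 − 5p + 40.
Cancel p^2 − 5p + 40 from numerator and denominator to get the reduced form.

(5p^3 + 25p^2 + 135p + 1435)/(2p^2 + 8p)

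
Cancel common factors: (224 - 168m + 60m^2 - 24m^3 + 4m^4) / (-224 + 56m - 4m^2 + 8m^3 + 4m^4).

(-4 + m)/(4 + m)

By polynomial division,
  4m^4 - 24m^3 + 60m^2 - 168m + 224 = (4m^4 + 8m^3 - 4m^2 + 56m - 224) + (-32m^3 + 64m^2 - 224m + 448)
  4m^4 + 8m^3 - 4m^2 + 56m - 224 = (-(1/8)m - 1/2)(-32m^3 + 64m^2 - 224m + 448) + (0)
Last nonzero remainder: -32m^3 + 64m^2 - 224m + 448. Dividing through by -32 gives the monic gcd m^3 - 2m^2 + 7m - 14.
Cancel m^3 - 2m^2 + 7m - 14 from numerator and denominator to get the reduced form.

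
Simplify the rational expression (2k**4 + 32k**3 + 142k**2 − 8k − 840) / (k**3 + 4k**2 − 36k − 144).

(2k**3 + 20k**2 + 22k − 140)/(k**2 − 2k − 24)

By polynomial division,
  2k**4 + 32k**3 + 142k**2 − 8k − 840 = (2k + 24)(k**3 + 4k**2 − 36k − 144) + (118k**2 + 1144k + 2616)
  k**3 + 4k**2 − 36k − 144 = ((1/118)k − 168/3481)(118k**2 + 1144k + 2616) + (−(10296/3481)k − 61776/3481)
  118k**2 + 1144k + 2616 = (−(205379/5148)k − 379429/2574)(−(10296/3481)k − 61776/3481) + (0)
Last nonzero remainder: −(10296/3481)k − 61776/3481. Dividing through by −10296/3481 gives the monic gcd k + 6.
Cancel k + 6 from numerator and denominator to get the reduced form.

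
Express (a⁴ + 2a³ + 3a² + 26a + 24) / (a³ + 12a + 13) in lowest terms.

(a³ + a² + 2a + 24)/(a² - a + 13)

Repeated division with remainder:
  a⁴ + 2a³ + 3a² + 26a + 24 = (a + 2)(a³ + 12a + 13) + (-9a² - 11a - 2)
  a³ + 12a + 13 = (-(1/9)a + 11/81)(-9a² - 11a - 2) + ((1075/81)a + 1075/81)
  -9a² - 11a - 2 = (-(729/1075)a - 162/1075)((1075/81)a + 1075/81) + (0)
Last nonzero remainder: (1075/81)a + 1075/81. Dividing through by 1075/81 gives the monic gcd a + 1.
Cancel a + 1 from numerator and denominator to get the reduced form.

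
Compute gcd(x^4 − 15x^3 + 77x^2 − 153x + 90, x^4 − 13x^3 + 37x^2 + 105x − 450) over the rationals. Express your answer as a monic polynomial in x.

Repeated division with remainder:
  x^4 − 15x^3 + 77x^2 − 153x + 90 = (x^4 − 13x^3 + 37x^2 + 105x − 450) + (−2x^3 + 40x^2 − 258x + 540)
  x^4 − 13x^3 + 37x^2 + 105x − 450 = (−(1/2)x − 7/2)(−2x^3 + 40x^2 − 258x + 540) + (48x^2 − 528x + 1440)
  −2x^3 + 40x^2 − 258x + 540 = (−(1/24)x + 3/8)(48x^2 − 528x + 1440) + (0)
Last nonzero remainder: 48x^2 − 528x + 1440. Dividing through by 48 gives the monic gcd x^2 − 11x + 30.

x^2 − 11x + 30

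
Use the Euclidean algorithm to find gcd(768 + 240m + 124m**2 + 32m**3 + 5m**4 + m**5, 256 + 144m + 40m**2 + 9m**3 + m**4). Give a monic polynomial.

64 + 20m + 5m**2 + m**3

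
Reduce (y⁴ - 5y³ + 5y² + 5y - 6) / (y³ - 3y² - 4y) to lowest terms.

(y³ - 6y² + 11y - 6)/(y² - 4y)

By polynomial division,
  y⁴ - 5y³ + 5y² + 5y - 6 = (y - 2)(y³ - 3y² - 4y) + (3y² - 3y - 6)
  y³ - 3y² - 4y = ((1/3)y - 2/3)(3y² - 3y - 6) + (-4y - 4)
  3y² - 3y - 6 = (-(3/4)y + 3/2)(-4y - 4) + (0)
Last nonzero remainder: -4y - 4. Dividing through by -4 gives the monic gcd y + 1.
Cancel y + 1 from numerator and denominator to get the reduced form.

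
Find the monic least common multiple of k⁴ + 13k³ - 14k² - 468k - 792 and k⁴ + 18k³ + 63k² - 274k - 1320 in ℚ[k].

k⁶ + 14k⁵ - 21k⁴ - 742k³ - 980k² + 8568k + 15840

Euclidean algorithm in ℚ[k]:
  k⁴ + 13k³ - 14k² - 468k - 792 = (k⁴ + 18k³ + 63k² - 274k - 1320) + (-5k³ - 77k² - 194k + 528)
  k⁴ + 18k³ + 63k² - 274k - 1320 = (-(1/5)k - 13/25)(-5k³ - 77k² - 194k + 528) + (-(396/25)k² - (6732/25)k - 26136/25)
  -5k³ - 77k² - 194k + 528 = ((125/396)k - 50/99)(-(396/25)k² - (6732/25)k - 26136/25) + (0)
Last nonzero remainder: -(396/25)k² - (6732/25)k - 26136/25. Dividing through by -396/25 gives the monic gcd k² + 17k + 66.
Then lcm(f, g) = f·g / gcd(f, g); expanding and making the result monic gives the answer.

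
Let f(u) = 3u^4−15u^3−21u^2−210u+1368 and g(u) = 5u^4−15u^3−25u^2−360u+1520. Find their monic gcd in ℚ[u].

u^3+u^2−u−76

Repeated division with remainder:
  3u^4−15u^3−21u^2−210u+1368 = (3/5)(5u^4−15u^3−25u^2−360u+1520) + (−6u^3−6u^2+6u+456)
  5u^4−15u^3−25u^2−360u+1520 = (−(5/6)u+10/3)(−6u^3−6u^2+6u+456) + (0)
Last nonzero remainder: −6u^3−6u^2+6u+456. Dividing through by −6 gives the monic gcd u^3+u^2−u−76.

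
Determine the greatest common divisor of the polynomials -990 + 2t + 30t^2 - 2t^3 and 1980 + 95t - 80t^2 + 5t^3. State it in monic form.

99 - 20t + t^2

Euclidean algorithm in ℚ[t]:
  -2t^3 + 30t^2 + 2t - 990 = (-2/5)(5t^3 - 80t^2 + 95t + 1980) + (-2t^2 + 40t - 198)
  5t^3 - 80t^2 + 95t + 1980 = (-(5/2)t - 10)(-2t^2 + 40t - 198) + (0)
Last nonzero remainder: -2t^2 + 40t - 198. Dividing through by -2 gives the monic gcd t^2 - 20t + 99.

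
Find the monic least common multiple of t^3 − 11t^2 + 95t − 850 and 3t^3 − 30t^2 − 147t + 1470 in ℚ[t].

t^5 − 11t^4 + 46t^3 − 311t^2 − 4655t + 41650

Apply the Euclidean algorithm:
  t^3 − 11t^2 + 95t − 850 = (1/3)(3t^3 − 30t^2 − 147t + 1470) + (−t^2 + 144t − 1340)
  3t^3 − 30t^2 − 147t + 1470 = (−3t − 402)(−t^2 + 144t − 1340) + (53721t − 537210)
  −t^2 + 144t − 1340 = (−(1/53721)t + 134/53721)(53721t − 537210) + (0)
Last nonzero remainder: 53721t − 537210. Dividing through by 53721 gives the monic gcd t − 10.
Then lcm(f, g) = f·g / gcd(f, g); expanding and making the result monic gives the answer.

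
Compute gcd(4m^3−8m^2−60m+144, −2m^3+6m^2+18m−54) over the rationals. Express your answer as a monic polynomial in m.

Apply the Euclidean algorithm:
  4m^3−8m^2−60m+144 = (−2)(−2m^3+6m^2+18m−54) + (4m^2−24m+36)
  −2m^3+6m^2+18m−54 = (−(1/2)m−3/2)(4m^2−24m+36) + (0)
Last nonzero remainder: 4m^2−24m+36. Dividing through by 4 gives the monic gcd m^2−6m+9.

m^2−6m+9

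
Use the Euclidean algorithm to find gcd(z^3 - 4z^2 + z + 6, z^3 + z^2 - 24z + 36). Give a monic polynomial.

z^2 - 5z + 6

Euclidean algorithm in ℚ[z]:
  z^3 - 4z^2 + z + 6 = (z^3 + z^2 - 24z + 36) + (-5z^2 + 25z - 30)
  z^3 + z^2 - 24z + 36 = (-(1/5)z - 6/5)(-5z^2 + 25z - 30) + (0)
Last nonzero remainder: -5z^2 + 25z - 30. Dividing through by -5 gives the monic gcd z^2 - 5z + 6.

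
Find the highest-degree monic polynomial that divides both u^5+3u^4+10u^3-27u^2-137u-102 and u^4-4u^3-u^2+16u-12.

Apply the Euclidean algorithm:
  u^5+3u^4+10u^3-27u^2-137u-102 = (u+7)(u^4-4u^3-u^2+16u-12) + (39u^3-36u^2-237u-18)
  u^4-4u^3-u^2+16u-12 = ((1/39)u-40/507)(39u^3-36u^2-237u-18) + ((378/169)u^2-(378/169)u-2268/169)
  39u^3-36u^2-237u-18 = ((2197/126)u+169/126)((378/169)u^2-(378/169)u-2268/169) + (0)
Last nonzero remainder: (378/169)u^2-(378/169)u-2268/169. Dividing through by 378/169 gives the monic gcd u^2-u-6.

u^2-u-6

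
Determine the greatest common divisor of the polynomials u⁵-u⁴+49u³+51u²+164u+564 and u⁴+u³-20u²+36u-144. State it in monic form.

Euclidean algorithm in ℚ[u]:
  u⁵-u⁴+49u³+51u²+164u+564 = (u-2)(u⁴+u³-20u²+36u-144) + (71u³-25u²+380u+276)
  u⁴+u³-20u²+36u-144 = ((1/71)u+96/5041)(71u³-25u²+380u+276) + (-(125400/5041)u²+(125400/5041)u-752400/5041)
  71u³-25u²+380u+276 = (-(357911/125400)u-115943/62700)(-(125400/5041)u²+(125400/5041)u-752400/5041) + (0)
Last nonzero remainder: -(125400/5041)u²+(125400/5041)u-752400/5041. Dividing through by -125400/5041 gives the monic gcd u²-u+6.

u²-u+6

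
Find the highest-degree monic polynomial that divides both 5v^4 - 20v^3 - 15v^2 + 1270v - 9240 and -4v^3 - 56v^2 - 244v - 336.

Repeated division with remainder:
  5v^4 - 20v^3 - 15v^2 + 1270v - 9240 = (-(5/4)v + 45/2)(-4v^3 - 56v^2 - 244v - 336) + (940v^2 + 6340v - 1680)
  -4v^3 - 56v^2 - 244v - 336 = (-(1/235)v - 341/11045)(940v^2 + 6340v - 1680) + (-(122400/2209)v - 856800/2209)
  940v^2 + 6340v - 1680 = (-(103823/6120)v + 2209/510)(-(122400/2209)v - 856800/2209) + (0)
Last nonzero remainder: -(122400/2209)v - 856800/2209. Dividing through by -122400/2209 gives the monic gcd v + 7.

v + 7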